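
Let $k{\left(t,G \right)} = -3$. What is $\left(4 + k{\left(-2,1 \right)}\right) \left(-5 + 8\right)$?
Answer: $3$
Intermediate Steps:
$\left(4 + k{\left(-2,1 \right)}\right) \left(-5 + 8\right) = \left(4 - 3\right) \left(-5 + 8\right) = 1 \cdot 3 = 3$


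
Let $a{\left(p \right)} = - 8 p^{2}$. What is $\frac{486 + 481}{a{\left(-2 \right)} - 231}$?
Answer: $- \frac{967}{263} \approx -3.6768$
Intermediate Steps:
$\frac{486 + 481}{a{\left(-2 \right)} - 231} = \frac{486 + 481}{- 8 \left(-2\right)^{2} - 231} = \frac{967}{\left(-8\right) 4 - 231} = \frac{967}{-32 - 231} = \frac{967}{-263} = 967 \left(- \frac{1}{263}\right) = - \frac{967}{263}$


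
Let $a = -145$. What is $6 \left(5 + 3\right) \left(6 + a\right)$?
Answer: $-6672$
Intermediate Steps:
$6 \left(5 + 3\right) \left(6 + a\right) = 6 \left(5 + 3\right) \left(6 - 145\right) = 6 \cdot 8 \left(-139\right) = 48 \left(-139\right) = -6672$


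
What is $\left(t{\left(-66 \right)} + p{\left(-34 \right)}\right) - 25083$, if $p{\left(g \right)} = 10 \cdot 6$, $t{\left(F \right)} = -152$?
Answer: $-25175$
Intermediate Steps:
$p{\left(g \right)} = 60$
$\left(t{\left(-66 \right)} + p{\left(-34 \right)}\right) - 25083 = \left(-152 + 60\right) - 25083 = -92 - 25083 = -25175$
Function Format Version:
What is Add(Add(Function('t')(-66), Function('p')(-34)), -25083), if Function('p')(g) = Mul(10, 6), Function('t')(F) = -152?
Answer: -25175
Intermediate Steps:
Function('p')(g) = 60
Add(Add(Function('t')(-66), Function('p')(-34)), -25083) = Add(Add(-152, 60), -25083) = Add(-92, -25083) = -25175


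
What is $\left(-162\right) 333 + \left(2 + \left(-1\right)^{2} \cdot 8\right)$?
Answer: $-53936$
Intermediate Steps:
$\left(-162\right) 333 + \left(2 + \left(-1\right)^{2} \cdot 8\right) = -53946 + \left(2 + 1 \cdot 8\right) = -53946 + \left(2 + 8\right) = -53946 + 10 = -53936$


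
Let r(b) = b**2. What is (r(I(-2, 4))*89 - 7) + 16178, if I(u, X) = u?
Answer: 16527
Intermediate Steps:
(r(I(-2, 4))*89 - 7) + 16178 = ((-2)**2*89 - 7) + 16178 = (4*89 - 7) + 16178 = (356 - 7) + 16178 = 349 + 16178 = 16527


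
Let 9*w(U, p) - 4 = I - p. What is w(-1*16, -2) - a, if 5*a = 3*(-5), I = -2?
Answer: 31/9 ≈ 3.4444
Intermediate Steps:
w(U, p) = 2/9 - p/9 (w(U, p) = 4/9 + (-2 - p)/9 = 4/9 + (-2/9 - p/9) = 2/9 - p/9)
a = -3 (a = (3*(-5))/5 = (⅕)*(-15) = -3)
w(-1*16, -2) - a = (2/9 - ⅑*(-2)) - 1*(-3) = (2/9 + 2/9) + 3 = 4/9 + 3 = 31/9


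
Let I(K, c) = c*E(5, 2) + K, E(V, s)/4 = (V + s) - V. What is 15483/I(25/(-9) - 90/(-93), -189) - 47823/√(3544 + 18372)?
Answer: -4319757/422353 - 47823*√5479/10958 ≈ -333.27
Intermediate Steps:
E(V, s) = 4*s (E(V, s) = 4*((V + s) - V) = 4*s)
I(K, c) = K + 8*c (I(K, c) = c*(4*2) + K = c*8 + K = 8*c + K = K + 8*c)
15483/I(25/(-9) - 90/(-93), -189) - 47823/√(3544 + 18372) = 15483/((25/(-9) - 90/(-93)) + 8*(-189)) - 47823/√(3544 + 18372) = 15483/((25*(-⅑) - 90*(-1/93)) - 1512) - 47823*√5479/10958 = 15483/((-25/9 + 30/31) - 1512) - 47823*√5479/10958 = 15483/(-505/279 - 1512) - 47823*√5479/10958 = 15483/(-422353/279) - 47823*√5479/10958 = 15483*(-279/422353) - 47823*√5479/10958 = -4319757/422353 - 47823*√5479/10958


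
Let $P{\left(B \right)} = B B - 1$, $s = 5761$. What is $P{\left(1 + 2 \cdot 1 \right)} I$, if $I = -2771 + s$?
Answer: $23920$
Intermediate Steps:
$P{\left(B \right)} = -1 + B^{2}$ ($P{\left(B \right)} = B^{2} - 1 = -1 + B^{2}$)
$I = 2990$ ($I = -2771 + 5761 = 2990$)
$P{\left(1 + 2 \cdot 1 \right)} I = \left(-1 + \left(1 + 2 \cdot 1\right)^{2}\right) 2990 = \left(-1 + \left(1 + 2\right)^{2}\right) 2990 = \left(-1 + 3^{2}\right) 2990 = \left(-1 + 9\right) 2990 = 8 \cdot 2990 = 23920$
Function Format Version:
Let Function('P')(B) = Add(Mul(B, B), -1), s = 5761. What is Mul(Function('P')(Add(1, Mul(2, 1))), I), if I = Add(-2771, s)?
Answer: 23920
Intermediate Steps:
Function('P')(B) = Add(-1, Pow(B, 2)) (Function('P')(B) = Add(Pow(B, 2), -1) = Add(-1, Pow(B, 2)))
I = 2990 (I = Add(-2771, 5761) = 2990)
Mul(Function('P')(Add(1, Mul(2, 1))), I) = Mul(Add(-1, Pow(Add(1, Mul(2, 1)), 2)), 2990) = Mul(Add(-1, Pow(Add(1, 2), 2)), 2990) = Mul(Add(-1, Pow(3, 2)), 2990) = Mul(Add(-1, 9), 2990) = Mul(8, 2990) = 23920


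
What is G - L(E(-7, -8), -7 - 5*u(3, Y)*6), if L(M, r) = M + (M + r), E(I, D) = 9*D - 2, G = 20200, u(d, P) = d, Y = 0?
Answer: 20445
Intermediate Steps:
E(I, D) = -2 + 9*D
L(M, r) = r + 2*M
G - L(E(-7, -8), -7 - 5*u(3, Y)*6) = 20200 - ((-7 - 15*6) + 2*(-2 + 9*(-8))) = 20200 - ((-7 - 5*18) + 2*(-2 - 72)) = 20200 - ((-7 - 90) + 2*(-74)) = 20200 - (-97 - 148) = 20200 - 1*(-245) = 20200 + 245 = 20445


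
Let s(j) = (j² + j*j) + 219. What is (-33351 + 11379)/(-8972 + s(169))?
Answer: -7324/16123 ≈ -0.45426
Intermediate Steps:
s(j) = 219 + 2*j² (s(j) = (j² + j²) + 219 = 2*j² + 219 = 219 + 2*j²)
(-33351 + 11379)/(-8972 + s(169)) = (-33351 + 11379)/(-8972 + (219 + 2*169²)) = -21972/(-8972 + (219 + 2*28561)) = -21972/(-8972 + (219 + 57122)) = -21972/(-8972 + 57341) = -21972/48369 = -21972*1/48369 = -7324/16123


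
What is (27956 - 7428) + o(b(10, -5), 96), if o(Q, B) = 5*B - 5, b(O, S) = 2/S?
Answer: 21003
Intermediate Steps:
o(Q, B) = -5 + 5*B
(27956 - 7428) + o(b(10, -5), 96) = (27956 - 7428) + (-5 + 5*96) = 20528 + (-5 + 480) = 20528 + 475 = 21003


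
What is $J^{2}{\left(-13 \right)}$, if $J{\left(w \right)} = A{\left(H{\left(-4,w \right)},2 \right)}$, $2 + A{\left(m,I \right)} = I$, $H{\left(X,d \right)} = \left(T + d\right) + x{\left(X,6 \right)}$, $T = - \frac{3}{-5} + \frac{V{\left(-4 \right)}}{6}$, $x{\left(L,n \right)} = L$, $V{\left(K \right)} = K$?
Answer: $0$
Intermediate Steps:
$T = - \frac{1}{15}$ ($T = - \frac{3}{-5} - \frac{4}{6} = \left(-3\right) \left(- \frac{1}{5}\right) - \frac{2}{3} = \frac{3}{5} - \frac{2}{3} = - \frac{1}{15} \approx -0.066667$)
$H{\left(X,d \right)} = - \frac{1}{15} + X + d$ ($H{\left(X,d \right)} = \left(- \frac{1}{15} + d\right) + X = - \frac{1}{15} + X + d$)
$A{\left(m,I \right)} = -2 + I$
$J{\left(w \right)} = 0$ ($J{\left(w \right)} = -2 + 2 = 0$)
$J^{2}{\left(-13 \right)} = 0^{2} = 0$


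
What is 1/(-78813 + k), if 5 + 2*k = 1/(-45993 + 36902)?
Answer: -9091/716511711 ≈ -1.2688e-5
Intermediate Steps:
k = -22728/9091 (k = -5/2 + 1/(2*(-45993 + 36902)) = -5/2 + (1/2)/(-9091) = -5/2 + (1/2)*(-1/9091) = -5/2 - 1/18182 = -22728/9091 ≈ -2.5001)
1/(-78813 + k) = 1/(-78813 - 22728/9091) = 1/(-716511711/9091) = -9091/716511711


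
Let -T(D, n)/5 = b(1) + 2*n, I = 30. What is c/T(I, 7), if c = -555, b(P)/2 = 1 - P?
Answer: 111/14 ≈ 7.9286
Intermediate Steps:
b(P) = 2 - 2*P (b(P) = 2*(1 - P) = 2 - 2*P)
T(D, n) = -10*n (T(D, n) = -5*((2 - 2*1) + 2*n) = -5*((2 - 2) + 2*n) = -5*(0 + 2*n) = -10*n)
c/T(I, 7) = -555/((-10*7)) = -555/(-70) = -555*(-1/70) = 111/14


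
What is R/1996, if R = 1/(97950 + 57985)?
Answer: 1/311246260 ≈ 3.2129e-9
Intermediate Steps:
R = 1/155935 ≈ 6.4129e-6
R/1996 = (1/155935)/1996 = (1/155935)*(1/1996) = 1/311246260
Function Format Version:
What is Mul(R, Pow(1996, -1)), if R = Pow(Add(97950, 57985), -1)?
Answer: Rational(1, 311246260) ≈ 3.2129e-9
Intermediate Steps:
R = Rational(1, 155935) (R = Pow(155935, -1) = Rational(1, 155935) ≈ 6.4129e-6)
Mul(R, Pow(1996, -1)) = Mul(Rational(1, 155935), Pow(1996, -1)) = Mul(Rational(1, 155935), Rational(1, 1996)) = Rational(1, 311246260)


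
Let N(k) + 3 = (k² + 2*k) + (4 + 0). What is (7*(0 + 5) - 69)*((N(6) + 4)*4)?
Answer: -7208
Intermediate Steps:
N(k) = 1 + k² + 2*k (N(k) = -3 + ((k² + 2*k) + (4 + 0)) = -3 + ((k² + 2*k) + 4) = -3 + (4 + k² + 2*k) = 1 + k² + 2*k)
(7*(0 + 5) - 69)*((N(6) + 4)*4) = (7*(0 + 5) - 69)*(((1 + 6² + 2*6) + 4)*4) = (7*5 - 69)*(((1 + 36 + 12) + 4)*4) = (35 - 69)*((49 + 4)*4) = -1802*4 = -34*212 = -7208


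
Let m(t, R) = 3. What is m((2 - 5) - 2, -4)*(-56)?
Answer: -168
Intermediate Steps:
m((2 - 5) - 2, -4)*(-56) = 3*(-56) = -168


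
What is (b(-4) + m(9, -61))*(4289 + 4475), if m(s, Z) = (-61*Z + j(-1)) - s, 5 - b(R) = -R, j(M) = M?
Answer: 32531968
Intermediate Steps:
b(R) = 5 + R (b(R) = 5 - (-1)*R = 5 + R)
m(s, Z) = -1 - s - 61*Z (m(s, Z) = (-61*Z - 1) - s = (-1 - 61*Z) - s = -1 - s - 61*Z)
(b(-4) + m(9, -61))*(4289 + 4475) = ((5 - 4) + (-1 - 1*9 - 61*(-61)))*(4289 + 4475) = (1 + (-1 - 9 + 3721))*8764 = (1 + 3711)*8764 = 3712*8764 = 32531968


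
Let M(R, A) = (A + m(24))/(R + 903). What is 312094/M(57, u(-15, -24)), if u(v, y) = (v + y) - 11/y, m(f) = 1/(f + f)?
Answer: -334448640/43 ≈ -7.7779e+6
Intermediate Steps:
m(f) = 1/(2*f)
u(v, y) = v + y - 11/y
M(R, A) = (1/48 + A)/(903 + R) (M(R, A) = (A + (1/2)/24)/(R + 903) = (A + (1/2)*(1/24))/(903 + R) = (A + 1/48)/(903 + R) = (1/48 + A)/(903 + R))
312094/M(57, u(-15, -24)) = 312094/(((1/48 + (-15 - 24 - 11/(-24)))/(903 + 57))) = 312094/(((1/48 + (-15 - 24 - 11*(-1/24)))/960)) = 312094/(((1/48 + (-15 - 24 + 11/24))/960)) = 312094/(((1/48 - 925/24)/960)) = 312094/(((1/960)*(-1849/48))) = 312094/(-1849/46080) = 312094*(-46080/1849) = -334448640/43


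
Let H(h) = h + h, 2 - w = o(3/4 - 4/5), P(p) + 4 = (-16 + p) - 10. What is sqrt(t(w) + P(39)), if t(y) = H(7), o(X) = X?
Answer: sqrt(23) ≈ 4.7958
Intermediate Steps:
P(p) = -30 + p (P(p) = -4 + ((-16 + p) - 10) = -4 + (-26 + p) = -30 + p)
w = 41/20 (w = 2 - (3/4 - 4/5) = 2 - 1*(-1/20) = 2 + 1/20 = 41/20 ≈ 2.0500)
H(h) = 2*h
t(y) = 14 (t(y) = 2*7 = 14)
sqrt(t(w) + P(39)) = sqrt(14 + (-30 + 39)) = sqrt(14 + 9) = sqrt(23)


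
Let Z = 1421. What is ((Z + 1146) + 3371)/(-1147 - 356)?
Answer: -5938/1503 ≈ -3.9508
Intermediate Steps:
((Z + 1146) + 3371)/(-1147 - 356) = ((1421 + 1146) + 3371)/(-1147 - 356) = (2567 + 3371)/(-1503) = 5938*(-1/1503) = -5938/1503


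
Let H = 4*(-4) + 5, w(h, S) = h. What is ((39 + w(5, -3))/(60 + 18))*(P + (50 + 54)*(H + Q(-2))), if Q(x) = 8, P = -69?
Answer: -2794/13 ≈ -214.92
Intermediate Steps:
H = -11 (H = -16 + 5 = -11)
((39 + w(5, -3))/(60 + 18))*(P + (50 + 54)*(H + Q(-2))) = ((39 + 5)/(60 + 18))*(-69 + (50 + 54)*(-11 + 8)) = (44/78)*(-69 + 104*(-3)) = (44*(1/78))*(-69 - 312) = (22/39)*(-381) = -2794/13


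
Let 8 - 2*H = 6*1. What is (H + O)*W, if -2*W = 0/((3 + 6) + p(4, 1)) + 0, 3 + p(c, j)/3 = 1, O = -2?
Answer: 0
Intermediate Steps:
p(c, j) = -6 (p(c, j) = -9 + 3*1 = -9 + 3 = -6)
W = 0 (W = -(0/((3 + 6) - 6) + 0)/2 = -(0/(9 - 6) + 0)/2 = -(0/3 + 0)/2 = -((1/3)*0 + 0)/2 = -(0 + 0)/2 = -1/2*0 = 0)
H = 1 (H = 4 - 3 = 1)
(H + O)*W = (1 - 2)*0 = -1*0 = 0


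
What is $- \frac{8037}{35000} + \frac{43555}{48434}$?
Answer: $\frac{567580471}{847595000} \approx 0.66964$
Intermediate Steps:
$- \frac{8037}{35000} + \frac{43555}{48434} = \frac{567580471}{847595000}$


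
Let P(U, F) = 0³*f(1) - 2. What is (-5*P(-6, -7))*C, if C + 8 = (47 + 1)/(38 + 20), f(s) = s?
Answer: -2080/29 ≈ -71.724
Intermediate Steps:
P(U, F) = -2 (P(U, F) = 0³*1 - 2 = 0*1 - 2 = 0 - 2 = -2)
C = -208/29 (C = -8 + (47 + 1)/(38 + 20) = -8 + 48/58 = -8 + 48*(1/58) = -8 + 24/29 = -208/29 ≈ -7.1724)
(-5*P(-6, -7))*C = -5*(-2)*(-208/29) = 10*(-208/29) = -2080/29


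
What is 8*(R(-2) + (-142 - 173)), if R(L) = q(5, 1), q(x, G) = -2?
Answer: -2536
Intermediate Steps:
R(L) = -2
8*(R(-2) + (-142 - 173)) = 8*(-2 + (-142 - 173)) = 8*(-2 - 315) = 8*(-317) = -2536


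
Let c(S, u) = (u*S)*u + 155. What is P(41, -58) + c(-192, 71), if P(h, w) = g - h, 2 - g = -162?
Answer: -967594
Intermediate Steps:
g = 164 (g = 2 - 1*(-162) = 2 + 162 = 164)
c(S, u) = 155 + S*u² (c(S, u) = (S*u)*u + 155 = S*u² + 155 = 155 + S*u²)
P(h, w) = 164 - h
P(41, -58) + c(-192, 71) = (164 - 1*41) + (155 - 192*71²) = (164 - 41) + (155 - 192*5041) = 123 + (155 - 967872) = 123 - 967717 = -967594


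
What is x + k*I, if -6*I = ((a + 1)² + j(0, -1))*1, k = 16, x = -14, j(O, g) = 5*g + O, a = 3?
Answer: -130/3 ≈ -43.333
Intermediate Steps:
j(O, g) = O + 5*g
I = -11/6 (I = -((3 + 1)² + (0 + 5*(-1)))/6 = -(4² + (0 - 5))/6 = -(16 - 5)/6 = -11/6 ≈ -1.8333)
x + k*I = -14 + 16*(-11/6) = -14 - 88/3 = -130/3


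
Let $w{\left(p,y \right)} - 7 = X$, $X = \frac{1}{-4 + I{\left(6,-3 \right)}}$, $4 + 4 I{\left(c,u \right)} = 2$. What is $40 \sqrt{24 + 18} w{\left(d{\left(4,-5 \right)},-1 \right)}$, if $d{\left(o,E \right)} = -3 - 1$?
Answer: $\frac{2440 \sqrt{42}}{9} \approx 1757.0$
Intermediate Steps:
$I{\left(c,u \right)} = - \frac{1}{2}$ ($I{\left(c,u \right)} = -1 + \frac{1}{4} \cdot 2 = -1 + \frac{1}{2} = - \frac{1}{2}$)
$d{\left(o,E \right)} = -4$
$X = - \frac{2}{9}$ ($X = \frac{1}{-4 - \frac{1}{2}} = \frac{1}{- \frac{9}{2}} = - \frac{2}{9} \approx -0.22222$)
$w{\left(p,y \right)} = \frac{61}{9}$ ($w{\left(p,y \right)} = 7 - \frac{2}{9} = \frac{61}{9}$)
$40 \sqrt{24 + 18} w{\left(d{\left(4,-5 \right)},-1 \right)} = 40 \sqrt{24 + 18} \cdot \frac{61}{9} = 40 \sqrt{42} \cdot \frac{61}{9} = \frac{2440 \sqrt{42}}{9}$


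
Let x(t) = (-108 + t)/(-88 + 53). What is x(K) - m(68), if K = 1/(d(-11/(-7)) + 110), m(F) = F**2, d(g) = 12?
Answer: -3946261/854 ≈ -4620.9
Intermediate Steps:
K = 1/122 (K = 1/(12 + 110) = 1/122 ≈ 0.0081967)
x(t) = 108/35 - t/35 (x(t) = (-108 + t)/(-35) = (-108 + t)*(-1/35) = 108/35 - t/35)
x(K) - m(68) = (108/35 - 1/35*1/122) - 1*68**2 = (108/35 - 1/4270) - 1*4624 = 2635/854 - 4624 = -3946261/854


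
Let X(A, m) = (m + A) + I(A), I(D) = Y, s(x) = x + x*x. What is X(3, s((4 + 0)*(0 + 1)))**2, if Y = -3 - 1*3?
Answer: 289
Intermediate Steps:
Y = -6 (Y = -3 - 3 = -6)
s(x) = x + x**2
I(D) = -6
X(A, m) = -6 + A + m (X(A, m) = (m + A) - 6 = (A + m) - 6 = -6 + A + m)
X(3, s((4 + 0)*(0 + 1)))**2 = (-6 + 3 + ((4 + 0)*(0 + 1))*(1 + (4 + 0)*(0 + 1)))**2 = (-6 + 3 + (4*1)*(1 + 4*1))**2 = (-6 + 3 + 4*(1 + 4))**2 = (-6 + 3 + 4*5)**2 = (-6 + 3 + 20)**2 = 17**2 = 289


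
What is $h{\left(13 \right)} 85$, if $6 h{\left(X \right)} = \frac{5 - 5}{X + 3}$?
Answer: $0$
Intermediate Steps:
$h{\left(X \right)} = 0$ ($h{\left(X \right)} = \frac{\left(5 - 5\right) \frac{1}{X + 3}}{6} = \frac{0 \frac{1}{3 + X}}{6} = \frac{1}{6} \cdot 0 = 0$)
$h{\left(13 \right)} 85 = 0 \cdot 85 = 0$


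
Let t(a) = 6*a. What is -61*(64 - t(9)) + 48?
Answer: -562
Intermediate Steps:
-61*(64 - t(9)) + 48 = -61*(64 - 6*9) + 48 = -61*(64 - 1*54) + 48 = -61*(64 - 54) + 48 = -61*10 + 48 = -610 + 48 = -562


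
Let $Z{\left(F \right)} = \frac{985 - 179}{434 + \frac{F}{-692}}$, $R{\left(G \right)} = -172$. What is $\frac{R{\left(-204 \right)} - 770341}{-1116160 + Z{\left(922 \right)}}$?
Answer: $\frac{115348107639}{167092221604} \approx 0.69033$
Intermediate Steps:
$Z{\left(F \right)} = \frac{806}{434 - \frac{F}{692}}$ ($Z{\left(F \right)} = \frac{806}{434 + F \left(- \frac{1}{692}\right)} = \frac{806}{434 - \frac{F}{692}}$)
$\frac{R{\left(-204 \right)} - 770341}{-1116160 + Z{\left(922 \right)}} = \frac{-172 - 770341}{-1116160 - \frac{557752}{-300328 + 922}} = - \frac{770513}{-1116160 - \frac{557752}{-299406}} = - \frac{770513}{-1116160 - - \frac{278876}{149703}} = - \frac{770513}{-1116160 + \frac{278876}{149703}} = - \frac{770513}{- \frac{167092221604}{149703}} = \left(-770513\right) \left(- \frac{149703}{167092221604}\right) = \frac{115348107639}{167092221604}$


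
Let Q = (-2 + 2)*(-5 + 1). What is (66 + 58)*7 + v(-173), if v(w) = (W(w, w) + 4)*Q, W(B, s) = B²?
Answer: 868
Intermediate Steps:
Q = 0 (Q = 0*(-4) = 0)
v(w) = 0 (v(w) = (w² + 4)*0 = (4 + w²)*0 = 0)
(66 + 58)*7 + v(-173) = (66 + 58)*7 + 0 = 124*7 + 0 = 868 + 0 = 868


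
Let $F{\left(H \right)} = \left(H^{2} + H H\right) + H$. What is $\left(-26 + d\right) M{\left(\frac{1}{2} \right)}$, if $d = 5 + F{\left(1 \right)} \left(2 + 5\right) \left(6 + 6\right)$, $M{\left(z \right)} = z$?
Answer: $\frac{231}{2} \approx 115.5$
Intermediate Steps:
$F{\left(H \right)} = H + 2 H^{2}$ ($F{\left(H \right)} = \left(H^{2} + H^{2}\right) + H = 2 H^{2} + H = H + 2 H^{2}$)
$d = 257$ ($d = 5 + 1 \left(1 + 2 \cdot 1\right) \left(2 + 5\right) \left(6 + 6\right) = 5 + 1 \left(1 + 2\right) 7 \cdot 12 = 5 + 1 \cdot 3 \cdot 84 = 5 + 3 \cdot 84 = 5 + 252 = 257$)
$\left(-26 + d\right) M{\left(\frac{1}{2} \right)} = \frac{-26 + 257}{2} = 231 \cdot \frac{1}{2} = \frac{231}{2}$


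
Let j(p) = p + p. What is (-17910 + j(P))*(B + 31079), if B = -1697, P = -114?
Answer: -532930716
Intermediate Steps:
j(p) = 2*p
(-17910 + j(P))*(B + 31079) = (-17910 + 2*(-114))*(-1697 + 31079) = (-17910 - 228)*29382 = -18138*29382 = -532930716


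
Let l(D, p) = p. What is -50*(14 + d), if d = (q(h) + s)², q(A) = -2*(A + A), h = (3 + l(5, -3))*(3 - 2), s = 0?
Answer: -700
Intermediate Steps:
h = 0 (h = (3 - 3)*(3 - 2) = 0*1 = 0)
q(A) = -4*A
d = 0 (d = (-4*0 + 0)² = (0 + 0)² = 0² = 0)
-50*(14 + d) = -50*(14 + 0) = -50*14 = -700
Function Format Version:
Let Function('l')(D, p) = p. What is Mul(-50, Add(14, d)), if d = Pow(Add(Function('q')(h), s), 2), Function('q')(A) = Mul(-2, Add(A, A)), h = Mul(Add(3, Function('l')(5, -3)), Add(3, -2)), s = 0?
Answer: -700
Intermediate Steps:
h = 0 (h = Mul(Add(3, -3), Add(3, -2)) = Mul(0, 1) = 0)
Function('q')(A) = Mul(-4, A) (Function('q')(A) = Mul(-2, Mul(2, A)) = Mul(-4, A))
d = 0 (d = Pow(Add(Mul(-4, 0), 0), 2) = Pow(Add(0, 0), 2) = Pow(0, 2) = 0)
Mul(-50, Add(14, d)) = Mul(-50, Add(14, 0)) = Mul(-50, 14) = -700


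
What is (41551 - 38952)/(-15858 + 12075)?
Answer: -2599/3783 ≈ -0.68702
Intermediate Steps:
(41551 - 38952)/(-15858 + 12075) = 2599/(-3783) = 2599*(-1/3783) = -2599/3783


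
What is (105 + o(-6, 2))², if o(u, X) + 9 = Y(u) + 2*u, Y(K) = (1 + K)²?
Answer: 11881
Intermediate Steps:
o(u, X) = -9 + (1 + u)² + 2*u (o(u, X) = -9 + ((1 + u)² + 2*u) = -9 + (1 + u)² + 2*u)
(105 + o(-6, 2))² = (105 + (-8 + (-6)² + 4*(-6)))² = (105 + (-8 + 36 - 24))² = (105 + 4)² = 109² = 11881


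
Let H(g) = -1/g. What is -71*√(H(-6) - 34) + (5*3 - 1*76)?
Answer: -61 - 71*I*√1218/6 ≈ -61.0 - 412.98*I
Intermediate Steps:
-71*√(H(-6) - 34) + (5*3 - 1*76) = -71*√(-1/(-6) - 34) + (5*3 - 1*76) = -71*√(-1*(-⅙) - 34) + (15 - 76) = -71*√(⅙ - 34) - 61 = -71*I*√1218/6 - 61 = -61 - 71*I*√1218/6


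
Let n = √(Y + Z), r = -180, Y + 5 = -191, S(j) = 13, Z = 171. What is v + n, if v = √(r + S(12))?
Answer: I*(5 + √167) ≈ 17.923*I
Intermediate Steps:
Y = -196 (Y = -5 - 191 = -196)
n = 5*I (n = √(-196 + 171) = √(-25) = 5*I ≈ 5.0*I)
v = I*√167 (v = √(-180 + 13) = √(-167) = I*√167 ≈ 12.923*I)
v + n = I*√167 + 5*I = 5*I + I*√167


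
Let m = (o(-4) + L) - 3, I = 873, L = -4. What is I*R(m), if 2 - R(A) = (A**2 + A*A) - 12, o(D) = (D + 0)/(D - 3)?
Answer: -2936772/49 ≈ -59934.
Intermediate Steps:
o(D) = D/(-3 + D)
m = -45/7 (m = (-4/(-3 - 4) - 4) - 3 = (-4/(-7) - 4) - 3 = (-4*(-1/7) - 4) - 3 = (4/7 - 4) - 3 = -24/7 - 3 = -45/7 ≈ -6.4286)
R(A) = 14 - 2*A**2 (R(A) = 2 - ((A**2 + A*A) - 12) = 2 - ((A**2 + A**2) - 12) = 2 - (2*A**2 - 12) = 2 - (-12 + 2*A**2) = 2 + (12 - 2*A**2) = 14 - 2*A**2)
I*R(m) = 873*(14 - 2*(-45/7)**2) = 873*(14 - 2*2025/49) = 873*(14 - 4050/49) = 873*(-3364/49) = -2936772/49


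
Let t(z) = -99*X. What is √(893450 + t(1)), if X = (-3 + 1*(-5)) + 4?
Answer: √893846 ≈ 945.43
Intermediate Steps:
X = -4 (X = (-3 - 5) + 4 = -8 + 4 = -4)
t(z) = 396 (t(z) = -99*(-4) = 396)
√(893450 + t(1)) = √(893450 + 396) = √893846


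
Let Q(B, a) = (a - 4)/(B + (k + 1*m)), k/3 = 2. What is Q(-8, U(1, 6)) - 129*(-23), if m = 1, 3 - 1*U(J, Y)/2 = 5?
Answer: 2975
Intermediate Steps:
k = 6 (k = 3*2 = 6)
U(J, Y) = -4 (U(J, Y) = 6 - 2*5 = 6 - 10 = -4)
Q(B, a) = (-4 + a)/(7 + B) (Q(B, a) = (a - 4)/(B + (6 + 1*1)) = (-4 + a)/(B + (6 + 1)) = (-4 + a)/(B + 7) = (-4 + a)/(7 + B))
Q(-8, U(1, 6)) - 129*(-23) = (-4 - 4)/(7 - 8) - 129*(-23) = -8/(-1) + 2967 = -1*(-8) + 2967 = 8 + 2967 = 2975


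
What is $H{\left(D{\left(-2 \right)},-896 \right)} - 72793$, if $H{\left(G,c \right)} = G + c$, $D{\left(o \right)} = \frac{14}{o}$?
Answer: $-73696$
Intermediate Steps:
$H{\left(D{\left(-2 \right)},-896 \right)} - 72793 = \left(\frac{14}{-2} - 896\right) - 72793 = \left(14 \left(- \frac{1}{2}\right) - 896\right) - 72793 = \left(-7 - 896\right) - 72793 = -903 - 72793 = -73696$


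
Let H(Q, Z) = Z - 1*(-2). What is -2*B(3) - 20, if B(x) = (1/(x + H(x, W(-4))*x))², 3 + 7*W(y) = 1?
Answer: -65078/3249 ≈ -20.030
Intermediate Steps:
W(y) = -2/7 (W(y) = -3/7 + (⅐)*1 = -3/7 + ⅐ = -2/7)
H(Q, Z) = 2 + Z (H(Q, Z) = Z + 2 = 2 + Z)
B(x) = 49/(361*x²) (B(x) = (1/(x + (2 - 2/7)*x))² = (1/(x + 12*x/7))² = (1/(19*x/7))² = (7/(19*x))² = 49/(361*x²))
-2*B(3) - 20 = -98/(361*3²) - 20 = -98/(361*9) - 20 = -2*49/3249 - 20 = -98/3249 - 20 = -65078/3249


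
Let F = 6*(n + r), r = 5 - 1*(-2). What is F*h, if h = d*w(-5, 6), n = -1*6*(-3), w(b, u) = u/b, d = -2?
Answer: 360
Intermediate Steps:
r = 7 (r = 5 + 2 = 7)
n = 18 (n = -6*(-3) = 18)
F = 150 (F = 6*(18 + 7) = 6*25 = 150)
h = 12/5 (h = -12/(-5) = -12*(-1)/5 = -2*(-6/5) = 12/5 ≈ 2.4000)
F*h = 150*(12/5) = 360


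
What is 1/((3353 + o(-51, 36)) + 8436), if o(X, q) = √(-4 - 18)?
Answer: 11789/138980543 - I*√22/138980543 ≈ 8.4825e-5 - 3.3749e-8*I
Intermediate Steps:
o(X, q) = I*√22 (o(X, q) = √(-22) = I*√22)
1/((3353 + o(-51, 36)) + 8436) = 1/((3353 + I*√22) + 8436) = 1/(11789 + I*√22)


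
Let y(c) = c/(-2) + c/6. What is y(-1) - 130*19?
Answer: -7409/3 ≈ -2469.7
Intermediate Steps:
y(c) = -c/3 (y(c) = c*(-1/2) + c*(1/6) = -c/2 + c/6 = -c/3)
y(-1) - 130*19 = -1/3*(-1) - 130*19 = 1/3 - 2470 = -7409/3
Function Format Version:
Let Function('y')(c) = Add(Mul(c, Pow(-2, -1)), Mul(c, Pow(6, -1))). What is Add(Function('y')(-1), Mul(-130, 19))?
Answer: Rational(-7409, 3) ≈ -2469.7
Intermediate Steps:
Function('y')(c) = Mul(Rational(-1, 3), c) (Function('y')(c) = Add(Mul(c, Rational(-1, 2)), Mul(c, Rational(1, 6))) = Add(Mul(Rational(-1, 2), c), Mul(Rational(1, 6), c)) = Mul(Rational(-1, 3), c))
Add(Function('y')(-1), Mul(-130, 19)) = Add(Mul(Rational(-1, 3), -1), Mul(-130, 19)) = Add(Rational(1, 3), -2470) = Rational(-7409, 3)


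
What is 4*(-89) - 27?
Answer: -383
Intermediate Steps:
4*(-89) - 27 = -356 - 27 = -383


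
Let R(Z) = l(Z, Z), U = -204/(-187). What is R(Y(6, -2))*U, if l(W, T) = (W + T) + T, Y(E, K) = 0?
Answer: 0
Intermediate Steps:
U = 12/11 (U = -204*(-1/187) = 12/11 ≈ 1.0909)
l(W, T) = W + 2*T (l(W, T) = (T + W) + T = W + 2*T)
R(Z) = 3*Z (R(Z) = Z + 2*Z = 3*Z)
R(Y(6, -2))*U = (3*0)*(12/11) = 0*(12/11) = 0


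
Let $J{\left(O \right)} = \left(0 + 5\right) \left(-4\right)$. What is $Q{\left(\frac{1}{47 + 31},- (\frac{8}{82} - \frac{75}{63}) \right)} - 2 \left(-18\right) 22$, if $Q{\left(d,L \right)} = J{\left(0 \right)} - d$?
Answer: $\frac{60215}{78} \approx 771.99$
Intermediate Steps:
$J{\left(O \right)} = -20$ ($J{\left(O \right)} = 5 \left(-4\right) = -20$)
$Q{\left(d,L \right)} = -20 - d$
$Q{\left(\frac{1}{47 + 31},- (\frac{8}{82} - \frac{75}{63}) \right)} - 2 \left(-18\right) 22 = \left(-20 - \frac{1}{47 + 31}\right) - 2 \left(-18\right) 22 = \left(-20 - \frac{1}{78}\right) - \left(-36\right) 22 = \left(-20 - \frac{1}{78}\right) - -792 = \left(-20 - \frac{1}{78}\right) + 792 = - \frac{1561}{78} + 792 = \frac{60215}{78}$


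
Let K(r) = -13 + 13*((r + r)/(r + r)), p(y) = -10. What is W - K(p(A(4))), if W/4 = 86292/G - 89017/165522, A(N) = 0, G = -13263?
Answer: -10309237930/365886381 ≈ -28.176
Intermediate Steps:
K(r) = 0 (K(r) = -13 + 13*((2*r)/((2*r))) = -13 + 13*((2*r)*(1/(2*r))) = -13 + 13*1 = -13 + 13 = 0)
W = -10309237930/365886381 (W = 4*(86292/(-13263) - 89017/165522) = 4*(86292*(-1/13263) - 89017*1/165522) = 4*(-28764/4421 - 89017/165522) = 4*(-5154618965/731772762) = -10309237930/365886381 ≈ -28.176)
W - K(p(A(4))) = -10309237930/365886381 - 1*0 = -10309237930/365886381 + 0 = -10309237930/365886381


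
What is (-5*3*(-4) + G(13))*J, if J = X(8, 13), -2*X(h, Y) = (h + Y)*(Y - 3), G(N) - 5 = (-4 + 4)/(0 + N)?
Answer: -6825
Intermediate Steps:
G(N) = 5 (G(N) = 5 + (-4 + 4)/(0 + N) = 5 + 0/N = 5 + 0 = 5)
X(h, Y) = -(-3 + Y)*(Y + h)/2 (X(h, Y) = -(h + Y)*(Y - 3)/2 = -(Y + h)*(-3 + Y)/2 = -(-3 + Y)*(Y + h)/2)
J = -105 (J = -½*13² + (3/2)*13 + (3/2)*8 - ½*13*8 = -½*169 + 39/2 + 12 - 52 = -169/2 + 39/2 + 12 - 52 = -105)
(-5*3*(-4) + G(13))*J = (-5*3*(-4) + 5)*(-105) = (-15*(-4) + 5)*(-105) = (60 + 5)*(-105) = 65*(-105) = -6825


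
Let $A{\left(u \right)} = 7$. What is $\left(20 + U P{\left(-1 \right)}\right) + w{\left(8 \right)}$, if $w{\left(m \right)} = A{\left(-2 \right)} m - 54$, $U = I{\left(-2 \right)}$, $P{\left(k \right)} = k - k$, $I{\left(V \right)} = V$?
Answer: $22$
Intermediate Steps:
$P{\left(k \right)} = 0$
$U = -2$
$w{\left(m \right)} = -54 + 7 m$ ($w{\left(m \right)} = 7 m - 54 = -54 + 7 m$)
$\left(20 + U P{\left(-1 \right)}\right) + w{\left(8 \right)} = \left(20 - 0\right) + \left(-54 + 7 \cdot 8\right) = \left(20 + 0\right) + \left(-54 + 56\right) = 20 + 2 = 22$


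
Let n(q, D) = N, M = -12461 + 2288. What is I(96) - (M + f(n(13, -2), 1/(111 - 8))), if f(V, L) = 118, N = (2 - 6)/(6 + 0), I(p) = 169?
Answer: 10224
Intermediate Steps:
M = -10173
N = -⅔ (N = -4/6 = -4*⅙ = -⅔ ≈ -0.66667)
n(q, D) = -⅔
I(96) - (M + f(n(13, -2), 1/(111 - 8))) = 169 - (-10173 + 118) = 169 - 1*(-10055) = 169 + 10055 = 10224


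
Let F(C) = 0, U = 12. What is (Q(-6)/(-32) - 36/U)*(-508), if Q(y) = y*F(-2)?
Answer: 1524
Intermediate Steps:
Q(y) = 0 (Q(y) = y*0 = 0)
(Q(-6)/(-32) - 36/U)*(-508) = (0/(-32) - 36/12)*(-508) = (0*(-1/32) - 36*1/12)*(-508) = (0 - 3)*(-508) = -3*(-508) = 1524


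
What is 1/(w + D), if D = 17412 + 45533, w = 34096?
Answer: 1/97041 ≈ 1.0305e-5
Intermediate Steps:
D = 62945
1/(w + D) = 1/(34096 + 62945) = 1/97041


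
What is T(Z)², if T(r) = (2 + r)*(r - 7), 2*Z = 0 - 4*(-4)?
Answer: 100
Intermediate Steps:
Z = 8 (Z = (0 - 4*(-4))/2 = (0 + 16)/2 = (½)*16 = 8)
T(r) = (-7 + r)*(2 + r) (T(r) = (2 + r)*(-7 + r) = (-7 + r)*(2 + r))
T(Z)² = (-14 + 8² - 5*8)² = (-14 + 64 - 40)² = 10² = 100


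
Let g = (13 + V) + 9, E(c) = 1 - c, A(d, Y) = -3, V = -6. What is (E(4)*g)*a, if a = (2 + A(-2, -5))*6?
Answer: 288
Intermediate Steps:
g = 16 (g = (13 - 6) + 9 = 7 + 9 = 16)
a = -6 (a = (2 - 3)*6 = -1*6 = -6)
(E(4)*g)*a = ((1 - 1*4)*16)*(-6) = ((1 - 4)*16)*(-6) = -3*16*(-6) = -48*(-6) = 288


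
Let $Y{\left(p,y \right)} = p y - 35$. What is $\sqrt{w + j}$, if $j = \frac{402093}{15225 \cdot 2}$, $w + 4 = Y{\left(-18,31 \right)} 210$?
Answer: $\frac{i \sqrt{513137744014}}{2030} \approx 352.88 i$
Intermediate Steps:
$Y{\left(p,y \right)} = -35 + p y$
$w = -124534$ ($w = -4 + \left(-35 - 558\right) 210 = -4 - 124530 = -124534$)
$j = \frac{134031}{10150}$ ($j = \frac{402093}{30450} = 402093 \cdot \frac{1}{30450} = \frac{134031}{10150} \approx 13.205$)
$\sqrt{w + j} = \sqrt{-124534 + \frac{134031}{10150}} = \sqrt{- \frac{1263886069}{10150}} = \frac{i \sqrt{513137744014}}{2030}$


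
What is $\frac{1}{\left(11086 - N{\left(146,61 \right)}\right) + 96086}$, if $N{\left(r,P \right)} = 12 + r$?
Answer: $\frac{1}{107014} \approx 9.3446 \cdot 10^{-6}$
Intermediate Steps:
$\frac{1}{\left(11086 - N{\left(146,61 \right)}\right) + 96086} = \frac{1}{\left(11086 - \left(12 + 146\right)\right) + 96086} = \frac{1}{\left(11086 - 158\right) + 96086} = \frac{1}{10928 + 96086} = \frac{1}{107014}$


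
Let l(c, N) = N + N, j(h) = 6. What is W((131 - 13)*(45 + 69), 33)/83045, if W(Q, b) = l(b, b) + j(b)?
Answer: 72/83045 ≈ 0.00086700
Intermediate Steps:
l(c, N) = 2*N
W(Q, b) = 6 + 2*b (W(Q, b) = 2*b + 6 = 6 + 2*b)
W((131 - 13)*(45 + 69), 33)/83045 = (6 + 2*33)/83045 = (6 + 66)*(1/83045) = 72*(1/83045) = 72/83045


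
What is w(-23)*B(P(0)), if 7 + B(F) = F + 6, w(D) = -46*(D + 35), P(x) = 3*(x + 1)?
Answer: -1104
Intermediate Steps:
P(x) = 3 + 3*x (P(x) = 3*(1 + x) = 3 + 3*x)
w(D) = -1610 - 46*D (w(D) = -46*(35 + D) = -1610 - 46*D)
B(F) = -1 + F (B(F) = -7 + (F + 6) = -7 + (6 + F) = -1 + F)
w(-23)*B(P(0)) = (-1610 - 46*(-23))*(-1 + (3 + 3*0)) = (-1610 + 1058)*(-1 + (3 + 0)) = -552*(-1 + 3) = -552*2 = -1104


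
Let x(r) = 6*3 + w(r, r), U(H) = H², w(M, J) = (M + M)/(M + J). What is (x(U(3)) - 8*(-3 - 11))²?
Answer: 17161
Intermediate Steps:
w(M, J) = 2*M/(J + M) (w(M, J) = (2*M)/(J + M) = 2*M/(J + M))
x(r) = 19 (x(r) = 6*3 + 2*r/(r + r) = 18 + 2*r/((2*r)) = 18 + 2*r*(1/(2*r)) = 18 + 1 = 19)
(x(U(3)) - 8*(-3 - 11))² = (19 - 8*(-3 - 11))² = (19 - 8*(-14))² = (19 + 112)² = 131² = 17161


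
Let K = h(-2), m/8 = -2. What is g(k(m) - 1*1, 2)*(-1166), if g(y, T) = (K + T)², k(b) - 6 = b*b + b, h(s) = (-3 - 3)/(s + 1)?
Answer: -74624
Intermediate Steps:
m = -16 (m = 8*(-2) = -16)
h(s) = -6/(1 + s)
K = 6 (K = -6/(1 - 2) = -6/(-1) = -6*(-1) = 6)
k(b) = 6 + b + b² (k(b) = 6 + (b*b + b) = 6 + (b² + b) = 6 + (b + b²) = 6 + b + b²)
g(y, T) = (6 + T)²
g(k(m) - 1*1, 2)*(-1166) = (6 + 2)²*(-1166) = 8²*(-1166) = 64*(-1166) = -74624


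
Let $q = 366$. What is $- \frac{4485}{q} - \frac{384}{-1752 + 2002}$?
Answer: $- \frac{210299}{15250} \approx -13.79$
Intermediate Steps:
$- \frac{4485}{q} - \frac{384}{-1752 + 2002} = - \frac{4485}{366} - \frac{384}{-1752 + 2002} = \left(-4485\right) \frac{1}{366} - \frac{384}{250} = - \frac{1495}{122} - \frac{192}{125} = - \frac{210299}{15250}$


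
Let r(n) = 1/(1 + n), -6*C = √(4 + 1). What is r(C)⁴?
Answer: 1296/(6 - √5)⁴ ≈ 6.4571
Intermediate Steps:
C = -√5/6 (C = -√(4 + 1)/6 = -√5/6 ≈ -0.37268)
r(C)⁴ = (1/(1 - √5/6))⁴ = (1 - √5/6)⁻⁴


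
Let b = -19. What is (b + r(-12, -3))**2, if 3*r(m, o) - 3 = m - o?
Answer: 441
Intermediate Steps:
r(m, o) = 1 - o/3 + m/3 (r(m, o) = 1 + (m - o)/3 = 1 + (-o/3 + m/3) = 1 - o/3 + m/3)
(b + r(-12, -3))**2 = (-19 + (1 - 1/3*(-3) + (1/3)*(-12)))**2 = (-19 + (1 + 1 - 4))**2 = (-19 - 2)**2 = (-21)**2 = 441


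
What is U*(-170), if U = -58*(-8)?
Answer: -78880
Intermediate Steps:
U = 464
U*(-170) = 464*(-170) = -78880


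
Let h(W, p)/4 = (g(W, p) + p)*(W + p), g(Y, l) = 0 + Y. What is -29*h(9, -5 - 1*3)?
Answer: -116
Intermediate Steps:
g(Y, l) = Y
h(W, p) = 4*(W + p)² (h(W, p) = 4*((W + p)*(W + p)) = 4*(W + p)²)
-29*h(9, -5 - 1*3) = -29*(4*9² + 4*(-5 - 1*3)² + 8*9*(-5 - 1*3)) = -29*(4*81 + 4*(-5 - 3)² + 8*9*(-5 - 3)) = -29*(324 + 4*(-8)² + 8*9*(-8)) = -29*(324 + 4*64 - 576) = -29*(324 + 256 - 576) = -29*4 = -116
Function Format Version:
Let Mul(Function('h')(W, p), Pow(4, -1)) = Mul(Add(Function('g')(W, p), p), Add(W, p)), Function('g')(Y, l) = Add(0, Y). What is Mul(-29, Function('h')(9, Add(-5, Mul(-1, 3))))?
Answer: -116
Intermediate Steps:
Function('g')(Y, l) = Y
Function('h')(W, p) = Mul(4, Pow(Add(W, p), 2)) (Function('h')(W, p) = Mul(4, Mul(Add(W, p), Add(W, p))) = Mul(4, Pow(Add(W, p), 2)))
Mul(-29, Function('h')(9, Add(-5, Mul(-1, 3)))) = Mul(-29, Add(Mul(4, Pow(9, 2)), Mul(4, Pow(Add(-5, Mul(-1, 3)), 2)), Mul(8, 9, Add(-5, Mul(-1, 3))))) = Mul(-29, Add(Mul(4, 81), Mul(4, Pow(Add(-5, -3), 2)), Mul(8, 9, Add(-5, -3)))) = Mul(-29, Add(324, Mul(4, Pow(-8, 2)), Mul(8, 9, -8))) = Mul(-29, Add(324, Mul(4, 64), -576)) = Mul(-29, Add(324, 256, -576)) = Mul(-29, 4) = -116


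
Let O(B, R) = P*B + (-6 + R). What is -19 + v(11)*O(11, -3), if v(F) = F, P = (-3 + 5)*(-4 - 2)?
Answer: -1570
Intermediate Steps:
P = -12 (P = 2*(-6) = -12)
O(B, R) = -6 + R - 12*B (O(B, R) = -12*B + (-6 + R) = -6 + R - 12*B)
-19 + v(11)*O(11, -3) = -19 + 11*(-6 - 3 - 12*11) = -19 + 11*(-6 - 3 - 132) = -19 + 11*(-141) = -19 - 1551 = -1570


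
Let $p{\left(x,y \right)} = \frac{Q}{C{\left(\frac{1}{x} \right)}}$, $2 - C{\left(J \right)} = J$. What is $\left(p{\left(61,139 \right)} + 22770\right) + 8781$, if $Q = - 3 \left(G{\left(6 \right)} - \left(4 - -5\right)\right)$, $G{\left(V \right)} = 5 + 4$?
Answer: $31551$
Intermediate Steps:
$C{\left(J \right)} = 2 - J$
$G{\left(V \right)} = 9$
$Q = 0$ ($Q = - 3 \left(9 - \left(4 - -5\right)\right) = - 3 \left(9 - \left(4 + 5\right)\right) = - 3 \left(9 - 9\right) = \left(-3\right) 0 = 0$)
$p{\left(x,y \right)} = 0$ ($p{\left(x,y \right)} = \frac{0}{2 - \frac{1}{x}} = 0$)
$\left(p{\left(61,139 \right)} + 22770\right) + 8781 = \left(0 + 22770\right) + 8781 = 22770 + 8781 = 31551$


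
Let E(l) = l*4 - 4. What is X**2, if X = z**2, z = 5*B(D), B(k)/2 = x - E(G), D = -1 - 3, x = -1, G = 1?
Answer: 10000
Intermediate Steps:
E(l) = -4 + 4*l (E(l) = 4*l - 4 = -4 + 4*l)
D = -4
B(k) = -2 (B(k) = 2*(-1 - (-4 + 4*1)) = 2*(-1 - (-4 + 4)) = 2*(-1 - 1*0) = 2*(-1 + 0) = 2*(-1) = -2)
z = -10 (z = 5*(-2) = -10)
X = 100 (X = (-10)**2 = 100)
X**2 = 100**2 = 10000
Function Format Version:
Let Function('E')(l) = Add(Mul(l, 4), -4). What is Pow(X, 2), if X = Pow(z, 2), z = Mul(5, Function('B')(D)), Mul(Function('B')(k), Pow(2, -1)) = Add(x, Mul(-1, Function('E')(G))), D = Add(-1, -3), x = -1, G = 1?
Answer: 10000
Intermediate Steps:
Function('E')(l) = Add(-4, Mul(4, l)) (Function('E')(l) = Add(Mul(4, l), -4) = Add(-4, Mul(4, l)))
D = -4
Function('B')(k) = -2 (Function('B')(k) = Mul(2, Add(-1, Mul(-1, Add(-4, Mul(4, 1))))) = Mul(2, Add(-1, Mul(-1, Add(-4, 4)))) = Mul(2, Add(-1, Mul(-1, 0))) = Mul(2, Add(-1, 0)) = Mul(2, -1) = -2)
z = -10 (z = Mul(5, -2) = -10)
X = 100 (X = Pow(-10, 2) = 100)
Pow(X, 2) = Pow(100, 2) = 10000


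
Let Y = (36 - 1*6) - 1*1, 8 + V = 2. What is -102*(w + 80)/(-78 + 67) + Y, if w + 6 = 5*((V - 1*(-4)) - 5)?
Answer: 4297/11 ≈ 390.64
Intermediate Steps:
V = -6 (V = -8 + 2 = -6)
w = -41 (w = -6 + 5*((-6 - 1*(-4)) - 5) = -6 + 5*((-6 + 4) - 5) = -6 + 5*(-2 - 5) = -6 + 5*(-7) = -6 - 35 = -41)
Y = 29 (Y = (36 - 6) - 1 = 30 - 1 = 29)
-102*(w + 80)/(-78 + 67) + Y = -102*(-41 + 80)/(-78 + 67) + 29 = -3978/(-11) + 29 = -3978*(-1)/11 + 29 = -102*(-39/11) + 29 = 3978/11 + 29 = 4297/11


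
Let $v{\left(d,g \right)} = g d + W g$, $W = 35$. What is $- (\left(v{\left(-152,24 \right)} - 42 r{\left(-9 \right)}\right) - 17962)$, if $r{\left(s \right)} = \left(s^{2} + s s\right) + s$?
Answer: $27196$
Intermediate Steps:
$r{\left(s \right)} = s + 2 s^{2}$ ($r{\left(s \right)} = \left(s^{2} + s^{2}\right) + s = 2 s^{2} + s = s + 2 s^{2}$)
$v{\left(d,g \right)} = 35 g + d g$ ($v{\left(d,g \right)} = g d + 35 g = d g + 35 g = 35 g + d g$)
$- (\left(v{\left(-152,24 \right)} - 42 r{\left(-9 \right)}\right) - 17962) = - (\left(24 \left(35 - 152\right) - 42 \left(- 9 \left(1 + 2 \left(-9\right)\right)\right)\right) - 17962) = - (\left(24 \left(-117\right) - 42 \left(- 9 \left(1 - 18\right)\right)\right) - 17962) = - (\left(-2808 - 42 \left(\left(-9\right) \left(-17\right)\right)\right) - 17962) = - (\left(-2808 - 6426\right) - 17962) = - (-9234 - 17962) = \left(-1\right) \left(-27196\right) = 27196$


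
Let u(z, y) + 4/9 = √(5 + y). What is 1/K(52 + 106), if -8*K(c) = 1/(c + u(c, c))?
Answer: -11344/9 - 8*√163 ≈ -1362.6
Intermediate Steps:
u(z, y) = -4/9 + √(5 + y)
K(c) = -1/(8*(-4/9 + c + √(5 + c))) (K(c) = -1/(8*(c + (-4/9 + √(5 + c)))) = -1/(8*(-4/9 + c + √(5 + c))))
1/K(52 + 106) = 1/(-9/(-32 + 72*(52 + 106) + 72*√(5 + (52 + 106)))) = 1/(-9/(-32 + 72*158 + 72*√(5 + 158))) = 1/(-9/(-32 + 11376 + 72*√163)) = 1/(-9/(11344 + 72*√163)) = -11344/9 - 8*√163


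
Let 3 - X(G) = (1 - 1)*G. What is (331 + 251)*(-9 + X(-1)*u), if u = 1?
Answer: -3492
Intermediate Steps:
X(G) = 3 (X(G) = 3 - (1 - 1)*G = 3 - 0*G = 3 - 1*0 = 3 + 0 = 3)
(331 + 251)*(-9 + X(-1)*u) = (331 + 251)*(-9 + 3*1) = 582*(-9 + 3) = 582*(-6) = -3492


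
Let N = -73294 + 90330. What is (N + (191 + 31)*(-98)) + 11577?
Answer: 6857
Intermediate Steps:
N = 17036
(N + (191 + 31)*(-98)) + 11577 = (17036 + (191 + 31)*(-98)) + 11577 = (17036 + 222*(-98)) + 11577 = (17036 - 21756) + 11577 = -4720 + 11577 = 6857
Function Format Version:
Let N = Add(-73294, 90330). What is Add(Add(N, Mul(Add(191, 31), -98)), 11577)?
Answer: 6857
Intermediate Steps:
N = 17036
Add(Add(N, Mul(Add(191, 31), -98)), 11577) = Add(Add(17036, Mul(Add(191, 31), -98)), 11577) = Add(Add(17036, Mul(222, -98)), 11577) = Add(Add(17036, -21756), 11577) = Add(-4720, 11577) = 6857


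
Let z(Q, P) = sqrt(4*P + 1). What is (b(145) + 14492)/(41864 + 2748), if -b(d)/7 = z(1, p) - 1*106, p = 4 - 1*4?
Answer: 15227/44612 ≈ 0.34132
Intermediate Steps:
p = 0 (p = 4 - 4 = 0)
z(Q, P) = sqrt(1 + 4*P)
b(d) = 735 (b(d) = -7*(sqrt(1 + 4*0) - 1*106) = -7*(sqrt(1 + 0) - 106) = -7*(sqrt(1) - 106) = -7*(1 - 106) = -7*(-105) = 735)
(b(145) + 14492)/(41864 + 2748) = (735 + 14492)/(41864 + 2748) = 15227/44612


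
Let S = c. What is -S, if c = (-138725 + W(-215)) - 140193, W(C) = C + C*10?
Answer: 281283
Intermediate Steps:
W(C) = 11*C (W(C) = C + 10*C = 11*C)
c = -281283 (c = (-138725 + 11*(-215)) - 140193 = (-138725 - 2365) - 140193 = -141090 - 140193 = -281283)
S = -281283
-S = -1*(-281283) = 281283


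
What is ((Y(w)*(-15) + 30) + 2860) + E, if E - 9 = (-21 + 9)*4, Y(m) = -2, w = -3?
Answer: 2881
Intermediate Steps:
E = -39 (E = 9 + (-21 + 9)*4 = 9 - 12*4 = 9 - 48 = -39)
((Y(w)*(-15) + 30) + 2860) + E = ((-2*(-15) + 30) + 2860) - 39 = ((30 + 30) + 2860) - 39 = (60 + 2860) - 39 = 2920 - 39 = 2881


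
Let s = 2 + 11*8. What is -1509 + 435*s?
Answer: 37641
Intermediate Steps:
s = 90 (s = 2 + 88 = 90)
-1509 + 435*s = -1509 + 435*90 = -1509 + 39150 = 37641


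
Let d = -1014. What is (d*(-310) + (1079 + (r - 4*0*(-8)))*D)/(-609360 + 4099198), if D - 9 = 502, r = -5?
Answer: 431577/1744919 ≈ 0.24733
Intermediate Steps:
D = 511 (D = 9 + 502 = 511)
(d*(-310) + (1079 + (r - 4*0*(-8)))*D)/(-609360 + 4099198) = (-1014*(-310) + (1079 + (-5 - 4*0*(-8)))*511)/(-609360 + 4099198) = (314340 + (1079 + (-5 + 0*(-8)))*511)/3489838 = (314340 + (1079 + (-5 + 0))*511)*(1/3489838) = (314340 + (1079 - 5)*511)*(1/3489838) = (314340 + 1074*511)*(1/3489838) = (314340 + 548814)*(1/3489838) = 863154*(1/3489838) = 431577/1744919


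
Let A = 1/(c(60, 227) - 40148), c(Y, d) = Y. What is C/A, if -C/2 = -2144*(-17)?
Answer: 2922254848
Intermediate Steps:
A = -1/40088 (A = 1/(60 - 40148) = 1/(-40088) = -1/40088 ≈ -2.4945e-5)
C = -72896 (C = -(-4288)*(-17) = -2*36448 = -72896)
C/A = -72896/(-1/40088) = -72896*(-40088) = 2922254848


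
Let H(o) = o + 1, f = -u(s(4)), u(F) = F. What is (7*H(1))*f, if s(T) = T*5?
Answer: -280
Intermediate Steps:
s(T) = 5*T
f = -20 (f = -5*4 = -1*20 = -20)
H(o) = 1 + o
(7*H(1))*f = (7*(1 + 1))*(-20) = (7*2)*(-20) = 14*(-20) = -280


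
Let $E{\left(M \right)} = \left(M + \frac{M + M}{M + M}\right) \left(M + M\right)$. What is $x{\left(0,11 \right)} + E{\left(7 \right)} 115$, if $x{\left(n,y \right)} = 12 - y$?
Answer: $12881$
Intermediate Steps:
$E{\left(M \right)} = 2 M \left(1 + M\right)$ ($E{\left(M \right)} = \left(M + \frac{2 M}{2 M}\right) 2 M = \left(M + 2 M \frac{1}{2 M}\right) 2 M = \left(M + 1\right) 2 M = \left(1 + M\right) 2 M = 2 M \left(1 + M\right)$)
$x{\left(0,11 \right)} + E{\left(7 \right)} 115 = \left(12 - 11\right) + 2 \cdot 7 \left(1 + 7\right) 115 = \left(12 - 11\right) + 2 \cdot 7 \cdot 8 \cdot 115 = 1 + 112 \cdot 115 = 1 + 12880 = 12881$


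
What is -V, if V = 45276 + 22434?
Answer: -67710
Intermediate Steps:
V = 67710
-V = -1*67710 = -67710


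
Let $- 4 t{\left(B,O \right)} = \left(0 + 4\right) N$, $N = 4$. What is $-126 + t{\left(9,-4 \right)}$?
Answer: $-130$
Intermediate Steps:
$t{\left(B,O \right)} = -4$ ($t{\left(B,O \right)} = - \frac{\left(0 + 4\right) 4}{4} = - \frac{4 \cdot 4}{4} = \left(- \frac{1}{4}\right) 16 = -4$)
$-126 + t{\left(9,-4 \right)} = -126 - 4 = -130$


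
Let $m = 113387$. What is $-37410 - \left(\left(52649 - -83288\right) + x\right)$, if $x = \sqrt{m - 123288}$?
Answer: $-173347 - i \sqrt{9901} \approx -1.7335 \cdot 10^{5} - 99.504 i$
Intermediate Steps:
$x = i \sqrt{9901}$ ($x = \sqrt{113387 - 123288} = \sqrt{-9901} = i \sqrt{9901} \approx 99.504 i$)
$-37410 - \left(\left(52649 - -83288\right) + x\right) = -37410 - \left(\left(52649 - -83288\right) + i \sqrt{9901}\right) = -37410 - \left(\left(52649 + 83288\right) + i \sqrt{9901}\right) = -37410 - \left(135937 + i \sqrt{9901}\right) = -173347 - i \sqrt{9901}$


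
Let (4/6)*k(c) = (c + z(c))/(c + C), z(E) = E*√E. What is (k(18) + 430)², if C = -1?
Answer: 53844691/289 + 1188594*√2/289 ≈ 1.9213e+5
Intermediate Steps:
z(E) = E^(3/2)
k(c) = 3*(c + c^(3/2))/(2*(-1 + c)) (k(c) = 3*((c + c^(3/2))/(c - 1))/2 = 3*((c + c^(3/2))/(-1 + c))/2 = 3*(c + c^(3/2))/(2*(-1 + c)))
(k(18) + 430)² = (3*(18 + 18^(3/2))/(2*(-1 + 18)) + 430)² = ((3/2)*(18 + 54*√2)/17 + 430)² = ((3/2)*(1/17)*(18 + 54*√2) + 430)² = ((27/17 + 81*√2/17) + 430)² = (7337/17 + 81*√2/17)²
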